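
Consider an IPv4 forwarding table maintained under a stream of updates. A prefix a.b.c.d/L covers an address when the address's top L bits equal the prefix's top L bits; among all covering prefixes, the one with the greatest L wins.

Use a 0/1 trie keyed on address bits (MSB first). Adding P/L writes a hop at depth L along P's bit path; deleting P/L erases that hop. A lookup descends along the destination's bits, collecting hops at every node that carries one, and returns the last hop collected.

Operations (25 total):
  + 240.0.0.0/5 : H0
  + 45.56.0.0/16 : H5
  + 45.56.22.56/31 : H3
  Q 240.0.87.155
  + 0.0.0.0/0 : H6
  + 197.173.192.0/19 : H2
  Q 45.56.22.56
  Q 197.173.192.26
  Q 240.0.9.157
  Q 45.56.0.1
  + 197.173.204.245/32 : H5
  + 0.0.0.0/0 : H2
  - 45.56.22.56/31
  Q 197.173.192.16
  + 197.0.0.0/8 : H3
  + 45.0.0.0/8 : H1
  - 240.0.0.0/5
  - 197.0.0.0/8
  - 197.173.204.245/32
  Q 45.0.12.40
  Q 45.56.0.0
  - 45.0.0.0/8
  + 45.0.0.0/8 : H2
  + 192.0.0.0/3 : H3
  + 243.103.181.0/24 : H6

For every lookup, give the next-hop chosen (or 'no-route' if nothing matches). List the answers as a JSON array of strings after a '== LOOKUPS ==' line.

Process each operation:
  + 240.0.0.0/5 (H0) depth=5
  + 45.56.0.0/16 (H5) depth=16
  + 45.56.22.56/31 (H3) depth=31
  lookup 240.0.87.155: bits 11110 walk d0:-→d1:-→d2:-→d3:-→d4:-→d5:H0 -> H0
  + 0.0.0.0/0 (H6) depth=0
  + 197.173.192.0/19 (H2) depth=19
  lookup 45.56.22.56: bits 0010110100111000000101100011100 walk d0:H6→d1:-→d2:-→d3:-→d4:-→d5:-→d6:-→d7:-→d8:-→d9:-→d10:-→d11:-→d12:-→d13:-→d14:-→d15:-→d16:H5→d17:-→d18:-→d19:-→d20:-→d21:-→d22:-→d23:-→d24:-→d25:-→d26:-→d27:-→d28:-→d29:-→d30:-→d31:H3 -> H3
  lookup 197.173.192.26: bits 1100010110101101110 walk d0:H6→d1:-→d2:-→d3:-→d4:-→d5:-→d6:-→d7:-→d8:-→d9:-→d10:-→d11:-→d12:-→d13:-→d14:-→d15:-→d16:-→d17:-→d18:-→d19:H2 -> H2
  lookup 240.0.9.157: bits 11110 walk d0:H6→d1:-→d2:-→d3:-→d4:-→d5:H0 -> H0
  lookup 45.56.0.1: bits 0010110100111000000 walk d0:H6→d1:-→d2:-→d3:-→d4:-→d5:-→d6:-→d7:-→d8:-→d9:-→d10:-→d11:-→d12:-→d13:-→d14:-→d15:-→d16:H5→d17:-→d18:-→d19:- -> H5
  + 197.173.204.245/32 (H5) depth=32
  + 0.0.0.0/0 (H2) depth=0
  - 45.56.22.56/31 clear@31
  lookup 197.173.192.16: bits 11000101101011011100 walk d0:H2→d1:-→d2:-→d3:-→d4:-→d5:-→d6:-→d7:-→d8:-→d9:-→d10:-→d11:-→d12:-→d13:-→d14:-→d15:-→d16:-→d17:-→d18:-→d19:H2→d20:- -> H2
  + 197.0.0.0/8 (H3) depth=8
  + 45.0.0.0/8 (H1) depth=8
  - 240.0.0.0/5 clear@5
  - 197.0.0.0/8 clear@8
  - 197.173.204.245/32 clear@32
  lookup 45.0.12.40: bits 0010110100 walk d0:H2→d1:-→d2:-→d3:-→d4:-→d5:-→d6:-→d7:-→d8:H1→d9:-→d10:- -> H1
  lookup 45.56.0.0: bits 0010110100111000000 walk d0:H2→d1:-→d2:-→d3:-→d4:-→d5:-→d6:-→d7:-→d8:H1→d9:-→d10:-→d11:-→d12:-→d13:-→d14:-→d15:-→d16:H5→d17:-→d18:-→d19:- -> H5
  - 45.0.0.0/8 clear@8
  + 45.0.0.0/8 (H2) depth=8
  + 192.0.0.0/3 (H3) depth=3
  + 243.103.181.0/24 (H6) depth=24

== LOOKUPS ==
["H0","H3","H2","H0","H5","H2","H1","H5"]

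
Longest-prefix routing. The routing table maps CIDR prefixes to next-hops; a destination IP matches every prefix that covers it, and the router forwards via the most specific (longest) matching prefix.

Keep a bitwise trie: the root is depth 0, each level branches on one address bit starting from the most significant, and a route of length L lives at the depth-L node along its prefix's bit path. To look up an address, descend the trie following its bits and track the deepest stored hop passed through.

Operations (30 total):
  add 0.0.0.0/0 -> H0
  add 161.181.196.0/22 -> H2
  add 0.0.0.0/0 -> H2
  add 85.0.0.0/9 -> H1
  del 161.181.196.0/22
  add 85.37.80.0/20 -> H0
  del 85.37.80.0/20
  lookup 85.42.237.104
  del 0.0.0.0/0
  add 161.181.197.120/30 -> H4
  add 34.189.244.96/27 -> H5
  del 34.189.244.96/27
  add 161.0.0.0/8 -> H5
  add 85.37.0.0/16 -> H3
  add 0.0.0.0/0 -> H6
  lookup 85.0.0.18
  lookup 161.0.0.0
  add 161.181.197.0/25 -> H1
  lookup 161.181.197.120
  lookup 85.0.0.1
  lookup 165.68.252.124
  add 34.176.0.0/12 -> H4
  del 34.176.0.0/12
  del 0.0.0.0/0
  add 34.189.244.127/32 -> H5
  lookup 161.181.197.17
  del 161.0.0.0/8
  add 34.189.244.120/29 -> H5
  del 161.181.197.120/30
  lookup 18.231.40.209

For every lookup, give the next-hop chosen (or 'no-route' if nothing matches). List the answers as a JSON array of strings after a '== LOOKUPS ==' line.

Trace:
  add 0.0.0.0/0 -> H0 at depth 0
  add 161.181.196.0/22 -> H2 at depth 22
  add 0.0.0.0/0 -> H2 at depth 0
  add 85.0.0.0/9 -> H1 at depth 9
  - 161.181.196.0/22 clear@22
  add 85.37.80.0/20 -> H0 at depth 20
  - 85.37.80.0/20 clear@20
  lookup 85.42.237.104: bits 010101010010 walk d0:H2→d1:-→d2:-→d3:-→d4:-→d5:-→d6:-→d7:-→d8:-→d9:H1→d10:-→d11:-→d12:- -> H1
  - 0.0.0.0/0 clear@0
  add 161.181.197.120/30 -> H4 at depth 30
  add 34.189.244.96/27 -> H5 at depth 27
  - 34.189.244.96/27 clear@27
  add 161.0.0.0/8 -> H5 at depth 8
  add 85.37.0.0/16 -> H3 at depth 16
  add 0.0.0.0/0 -> H6 at depth 0
  lookup 85.0.0.18: bits 0101010100 walk d0:H6→d1:-→d2:-→d3:-→d4:-→d5:-→d6:-→d7:-→d8:-→d9:H1→d10:- -> H1
  lookup 161.0.0.0: bits 10100001 walk d0:H6→d1:-→d2:-→d3:-→d4:-→d5:-→d6:-→d7:-→d8:H5 -> H5
  add 161.181.197.0/25 -> H1 at depth 25
  lookup 161.181.197.120: bits 101000011011010111000101011110 walk d0:H6→d1:-→d2:-→d3:-→d4:-→d5:-→d6:-→d7:-→d8:H5→d9:-→d10:-→d11:-→d12:-→d13:-→d14:-→d15:-→d16:-→d17:-→d18:-→d19:-→d20:-→d21:-→d22:-→d23:-→d24:-→d25:H1→d26:-→d27:-→d28:-→d29:-→d30:H4 -> H4
  lookup 85.0.0.1: bits 0101010100 walk d0:H6→d1:-→d2:-→d3:-→d4:-→d5:-→d6:-→d7:-→d8:-→d9:H1→d10:- -> H1
  lookup 165.68.252.124: bits 10100 walk d0:H6→d1:-→d2:-→d3:-→d4:-→d5:- -> H6
  add 34.176.0.0/12 -> H4 at depth 12
  - 34.176.0.0/12 clear@12
  - 0.0.0.0/0 clear@0
  add 34.189.244.127/32 -> H5 at depth 32
  lookup 161.181.197.17: bits 1010000110110101110001010 walk d0:-→d1:-→d2:-→d3:-→d4:-→d5:-→d6:-→d7:-→d8:H5→d9:-→d10:-→d11:-→d12:-→d13:-→d14:-→d15:-→d16:-→d17:-→d18:-→d19:-→d20:-→d21:-→d22:-→d23:-→d24:-→d25:H1 -> H1
  - 161.0.0.0/8 clear@8
  add 34.189.244.120/29 -> H5 at depth 29
  - 161.181.197.120/30 clear@30
  lookup 18.231.40.209: bits 00 walk d0:-→d1:-→d2:- -> no-route

== LOOKUPS ==
["H1","H1","H5","H4","H1","H6","H1","no-route"]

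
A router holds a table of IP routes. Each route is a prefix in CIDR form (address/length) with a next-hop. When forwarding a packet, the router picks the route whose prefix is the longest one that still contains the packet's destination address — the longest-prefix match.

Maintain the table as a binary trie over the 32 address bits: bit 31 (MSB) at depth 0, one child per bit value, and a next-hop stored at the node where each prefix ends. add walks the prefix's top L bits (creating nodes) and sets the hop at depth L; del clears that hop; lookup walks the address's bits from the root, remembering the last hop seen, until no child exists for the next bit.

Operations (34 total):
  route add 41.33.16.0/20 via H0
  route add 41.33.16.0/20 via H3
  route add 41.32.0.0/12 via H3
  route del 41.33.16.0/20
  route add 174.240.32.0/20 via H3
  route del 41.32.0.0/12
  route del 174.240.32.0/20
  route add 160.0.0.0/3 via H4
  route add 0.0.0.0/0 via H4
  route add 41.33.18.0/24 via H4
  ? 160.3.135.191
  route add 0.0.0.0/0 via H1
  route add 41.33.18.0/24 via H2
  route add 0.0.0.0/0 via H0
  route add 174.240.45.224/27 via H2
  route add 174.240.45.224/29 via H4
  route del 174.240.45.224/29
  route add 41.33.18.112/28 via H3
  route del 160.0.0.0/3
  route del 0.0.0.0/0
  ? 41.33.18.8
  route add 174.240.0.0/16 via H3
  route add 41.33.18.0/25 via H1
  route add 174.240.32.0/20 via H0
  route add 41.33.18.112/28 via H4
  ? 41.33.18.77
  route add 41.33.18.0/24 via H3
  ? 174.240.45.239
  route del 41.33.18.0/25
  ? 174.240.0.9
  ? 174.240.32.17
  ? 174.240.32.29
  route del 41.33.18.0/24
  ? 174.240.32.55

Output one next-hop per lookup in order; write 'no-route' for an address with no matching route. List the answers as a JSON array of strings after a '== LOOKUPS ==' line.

Trace:
  add 41.33.16.0/20 -> H0 at depth 20
  add 41.33.16.0/20 -> H3 at depth 20
  add 41.32.0.0/12 -> H3 at depth 12
  del 41.33.16.0/20 (clear depth 20)
  add 174.240.32.0/20 -> H3 at depth 20
  del 41.32.0.0/12 (clear depth 12)
  del 174.240.32.0/20 (clear depth 20)
  add 160.0.0.0/3 -> H4 at depth 3
  add 0.0.0.0/0 -> H4 at depth 0
  add 41.33.18.0/24 -> H4 at depth 24
  Q 160.3.135.191: descend 1010 ; hops seen [H4,H4] ; pick H4
  add 0.0.0.0/0 -> H1 at depth 0
  add 41.33.18.0/24 -> H2 at depth 24
  add 0.0.0.0/0 -> H0 at depth 0
  add 174.240.45.224/27 -> H2 at depth 27
  add 174.240.45.224/29 -> H4 at depth 29
  del 174.240.45.224/29 (clear depth 29)
  add 41.33.18.112/28 -> H3 at depth 28
  del 160.0.0.0/3 (clear depth 3)
  del 0.0.0.0/0 (clear depth 0)
  Q 41.33.18.8: descend 0010100100100001000100100 ; hops seen [H2] ; pick H2
  add 174.240.0.0/16 -> H3 at depth 16
  add 41.33.18.0/25 -> H1 at depth 25
  add 174.240.32.0/20 -> H0 at depth 20
  add 41.33.18.112/28 -> H4 at depth 28
  Q 41.33.18.77: descend 00101001001000010001001001 ; hops seen [H2,H1] ; pick H1
  add 41.33.18.0/24 -> H3 at depth 24
  Q 174.240.45.239: descend 1010111011110000001011011110 ; hops seen [H3,H0,H2] ; pick H2
  del 41.33.18.0/25 (clear depth 25)
  Q 174.240.0.9: descend 101011101111000000 ; hops seen [H3] ; pick H3
  Q 174.240.32.17: descend 10101110111100000010 ; hops seen [H3,H0] ; pick H0
  Q 174.240.32.29: descend 10101110111100000010 ; hops seen [H3,H0] ; pick H0
  del 41.33.18.0/24 (clear depth 24)
  Q 174.240.32.55: descend 10101110111100000010 ; hops seen [H3,H0] ; pick H0

== LOOKUPS ==
["H4","H2","H1","H2","H3","H0","H0","H0"]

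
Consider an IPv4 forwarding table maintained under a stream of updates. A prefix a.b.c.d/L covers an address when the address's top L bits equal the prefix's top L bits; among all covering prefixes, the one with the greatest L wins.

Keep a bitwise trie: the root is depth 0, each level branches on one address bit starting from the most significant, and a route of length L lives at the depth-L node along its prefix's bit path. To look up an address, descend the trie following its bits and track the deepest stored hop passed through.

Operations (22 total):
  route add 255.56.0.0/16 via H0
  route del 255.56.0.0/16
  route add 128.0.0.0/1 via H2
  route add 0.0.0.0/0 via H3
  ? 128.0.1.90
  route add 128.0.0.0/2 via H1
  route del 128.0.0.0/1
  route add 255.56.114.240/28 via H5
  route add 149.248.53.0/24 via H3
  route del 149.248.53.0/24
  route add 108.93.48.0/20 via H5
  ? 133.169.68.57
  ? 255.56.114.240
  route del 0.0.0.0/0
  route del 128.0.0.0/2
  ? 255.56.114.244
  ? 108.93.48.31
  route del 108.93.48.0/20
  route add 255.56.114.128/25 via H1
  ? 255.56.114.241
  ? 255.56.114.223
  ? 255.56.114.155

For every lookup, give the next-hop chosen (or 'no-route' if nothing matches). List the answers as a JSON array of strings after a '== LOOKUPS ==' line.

Process each operation:
  + 255.56.0.0/16 (H0) depth=16
  del 255.56.0.0/16 (clear depth 16)
  + 128.0.0.0/1 (H2) depth=1
  + 0.0.0.0/0 (H3) depth=0
  lookup 128.0.1.90: bits 1 walk d0:H3→d1:H2 -> H2
  + 128.0.0.0/2 (H1) depth=2
  del 128.0.0.0/1 (clear depth 1)
  + 255.56.114.240/28 (H5) depth=28
  + 149.248.53.0/24 (H3) depth=24
  del 149.248.53.0/24 (clear depth 24)
  + 108.93.48.0/20 (H5) depth=20
  lookup 133.169.68.57: bits 100 walk d0:H3→d1:-→d2:H1→d3:- -> H1
  lookup 255.56.114.240: bits 1111111100111000011100101111 walk d0:H3→d1:-→d2:-→d3:-→d4:-→d5:-→d6:-→d7:-→d8:-→d9:-→d10:-→d11:-→d12:-→d13:-→d14:-→d15:-→d16:-→d17:-→d18:-→d19:-→d20:-→d21:-→d22:-→d23:-→d24:-→d25:-→d26:-→d27:-→d28:H5 -> H5
  del 0.0.0.0/0 (clear depth 0)
  del 128.0.0.0/2 (clear depth 2)
  lookup 255.56.114.244: bits 1111111100111000011100101111 walk d0:-→d1:-→d2:-→d3:-→d4:-→d5:-→d6:-→d7:-→d8:-→d9:-→d10:-→d11:-→d12:-→d13:-→d14:-→d15:-→d16:-→d17:-→d18:-→d19:-→d20:-→d21:-→d22:-→d23:-→d24:-→d25:-→d26:-→d27:-→d28:H5 -> H5
  lookup 108.93.48.31: bits 01101100010111010011 walk d0:-→d1:-→d2:-→d3:-→d4:-→d5:-→d6:-→d7:-→d8:-→d9:-→d10:-→d11:-→d12:-→d13:-→d14:-→d15:-→d16:-→d17:-→d18:-→d19:-→d20:H5 -> H5
  del 108.93.48.0/20 (clear depth 20)
  + 255.56.114.128/25 (H1) depth=25
  lookup 255.56.114.241: bits 1111111100111000011100101111 walk d0:-→d1:-→d2:-→d3:-→d4:-→d5:-→d6:-→d7:-→d8:-→d9:-→d10:-→d11:-→d12:-→d13:-→d14:-→d15:-→d16:-→d17:-→d18:-→d19:-→d20:-→d21:-→d22:-→d23:-→d24:-→d25:H1→d26:-→d27:-→d28:H5 -> H5
  lookup 255.56.114.223: bits 11111111001110000111001011 walk d0:-→d1:-→d2:-→d3:-→d4:-→d5:-→d6:-→d7:-→d8:-→d9:-→d10:-→d11:-→d12:-→d13:-→d14:-→d15:-→d16:-→d17:-→d18:-→d19:-→d20:-→d21:-→d22:-→d23:-→d24:-→d25:H1→d26:- -> H1
  lookup 255.56.114.155: bits 1111111100111000011100101 walk d0:-→d1:-→d2:-→d3:-→d4:-→d5:-→d6:-→d7:-→d8:-→d9:-→d10:-→d11:-→d12:-→d13:-→d14:-→d15:-→d16:-→d17:-→d18:-→d19:-→d20:-→d21:-→d22:-→d23:-→d24:-→d25:H1 -> H1

== LOOKUPS ==
["H2","H1","H5","H5","H5","H5","H1","H1"]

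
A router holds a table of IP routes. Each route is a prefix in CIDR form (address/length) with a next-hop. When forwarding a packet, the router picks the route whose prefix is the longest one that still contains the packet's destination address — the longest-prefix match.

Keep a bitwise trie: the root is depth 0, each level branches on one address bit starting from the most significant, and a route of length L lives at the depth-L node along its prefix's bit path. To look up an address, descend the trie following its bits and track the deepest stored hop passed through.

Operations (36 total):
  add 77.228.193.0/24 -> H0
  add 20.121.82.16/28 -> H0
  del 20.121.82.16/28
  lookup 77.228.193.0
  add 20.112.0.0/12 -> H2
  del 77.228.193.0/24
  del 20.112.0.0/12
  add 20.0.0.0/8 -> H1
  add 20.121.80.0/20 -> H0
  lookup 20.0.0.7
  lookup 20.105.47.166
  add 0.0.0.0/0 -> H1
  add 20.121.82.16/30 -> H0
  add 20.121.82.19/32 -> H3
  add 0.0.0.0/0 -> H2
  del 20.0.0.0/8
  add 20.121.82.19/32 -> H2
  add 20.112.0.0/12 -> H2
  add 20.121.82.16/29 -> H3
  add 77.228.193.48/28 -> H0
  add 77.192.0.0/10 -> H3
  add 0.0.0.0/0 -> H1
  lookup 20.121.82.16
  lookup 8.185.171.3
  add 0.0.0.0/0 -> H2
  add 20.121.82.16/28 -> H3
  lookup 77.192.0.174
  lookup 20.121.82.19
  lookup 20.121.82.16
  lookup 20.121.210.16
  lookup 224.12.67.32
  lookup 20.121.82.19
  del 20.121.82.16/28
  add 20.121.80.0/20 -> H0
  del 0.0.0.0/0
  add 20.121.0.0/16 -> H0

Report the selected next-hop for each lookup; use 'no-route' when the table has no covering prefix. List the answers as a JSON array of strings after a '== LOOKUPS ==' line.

Process each operation:
  add 77.228.193.0/24 -> H0 at depth 24
  add 20.121.82.16/28 -> H0 at depth 28
  del 20.121.82.16/28 (clear depth 28)
  ? 77.228.193.0  path d0:-→d1:-→d2:-→d3:-→d4:-→d5:-→d6:-→d7:-→d8:-→d9:-→d10:-→d11:-→d12:-→d13:-→d14:-→d15:-→d16:-→d17:-→d18:-→d19:-→d20:-→d21:-→d22:-→d23:-→d24:H0  best=H0
  add 20.112.0.0/12 -> H2 at depth 12
  del 77.228.193.0/24 (clear depth 24)
  del 20.112.0.0/12 (clear depth 12)
  add 20.0.0.0/8 -> H1 at depth 8
  add 20.121.80.0/20 -> H0 at depth 20
  ? 20.0.0.7  path d0:-→d1:-→d2:-→d3:-→d4:-→d5:-→d6:-→d7:-→d8:H1→d9:-  best=H1
  ? 20.105.47.166  path d0:-→d1:-→d2:-→d3:-→d4:-→d5:-→d6:-→d7:-→d8:H1→d9:-→d10:-→d11:-  best=H1
  add 0.0.0.0/0 -> H1 at depth 0
  add 20.121.82.16/30 -> H0 at depth 30
  add 20.121.82.19/32 -> H3 at depth 32
  add 0.0.0.0/0 -> H2 at depth 0
  del 20.0.0.0/8 (clear depth 8)
  add 20.121.82.19/32 -> H2 at depth 32
  add 20.112.0.0/12 -> H2 at depth 12
  add 20.121.82.16/29 -> H3 at depth 29
  add 77.228.193.48/28 -> H0 at depth 28
  add 77.192.0.0/10 -> H3 at depth 10
  add 0.0.0.0/0 -> H1 at depth 0
  ? 20.121.82.16  path d0:H1→d1:-→d2:-→d3:-→d4:-→d5:-→d6:-→d7:-→d8:-→d9:-→d10:-→d11:-→d12:H2→d13:-→d14:-→d15:-→d16:-→d17:-→d18:-→d19:-→d20:H0→d21:-→d22:-→d23:-→d24:-→d25:-→d26:-→d27:-→d28:-→d29:H3→d30:H0  best=H0
  ? 8.185.171.3  path d0:H1→d1:-→d2:-→d3:-  best=H1
  add 0.0.0.0/0 -> H2 at depth 0
  add 20.121.82.16/28 -> H3 at depth 28
  ? 77.192.0.174  path d0:H2→d1:-→d2:-→d3:-→d4:-→d5:-→d6:-→d7:-→d8:-→d9:-→d10:H3  best=H3
  ? 20.121.82.19  path d0:H2→d1:-→d2:-→d3:-→d4:-→d5:-→d6:-→d7:-→d8:-→d9:-→d10:-→d11:-→d12:H2→d13:-→d14:-→d15:-→d16:-→d17:-→d18:-→d19:-→d20:H0→d21:-→d22:-→d23:-→d24:-→d25:-→d26:-→d27:-→d28:H3→d29:H3→d30:H0→d31:-→d32:H2  best=H2
  ? 20.121.82.16  path d0:H2→d1:-→d2:-→d3:-→d4:-→d5:-→d6:-→d7:-→d8:-→d9:-→d10:-→d11:-→d12:H2→d13:-→d14:-→d15:-→d16:-→d17:-→d18:-→d19:-→d20:H0→d21:-→d22:-→d23:-→d24:-→d25:-→d26:-→d27:-→d28:H3→d29:H3→d30:H0  best=H0
  ? 20.121.210.16  path d0:H2→d1:-→d2:-→d3:-→d4:-→d5:-→d6:-→d7:-→d8:-→d9:-→d10:-→d11:-→d12:H2→d13:-→d14:-→d15:-→d16:-  best=H2
  ? 224.12.67.32  path d0:H2  best=H2
  ? 20.121.82.19  path d0:H2→d1:-→d2:-→d3:-→d4:-→d5:-→d6:-→d7:-→d8:-→d9:-→d10:-→d11:-→d12:H2→d13:-→d14:-→d15:-→d16:-→d17:-→d18:-→d19:-→d20:H0→d21:-→d22:-→d23:-→d24:-→d25:-→d26:-→d27:-→d28:H3→d29:H3→d30:H0→d31:-→d32:H2  best=H2
  del 20.121.82.16/28 (clear depth 28)
  add 20.121.80.0/20 -> H0 at depth 20
  del 0.0.0.0/0 (clear depth 0)
  add 20.121.0.0/16 -> H0 at depth 16

== LOOKUPS ==
["H0","H1","H1","H0","H1","H3","H2","H0","H2","H2","H2"]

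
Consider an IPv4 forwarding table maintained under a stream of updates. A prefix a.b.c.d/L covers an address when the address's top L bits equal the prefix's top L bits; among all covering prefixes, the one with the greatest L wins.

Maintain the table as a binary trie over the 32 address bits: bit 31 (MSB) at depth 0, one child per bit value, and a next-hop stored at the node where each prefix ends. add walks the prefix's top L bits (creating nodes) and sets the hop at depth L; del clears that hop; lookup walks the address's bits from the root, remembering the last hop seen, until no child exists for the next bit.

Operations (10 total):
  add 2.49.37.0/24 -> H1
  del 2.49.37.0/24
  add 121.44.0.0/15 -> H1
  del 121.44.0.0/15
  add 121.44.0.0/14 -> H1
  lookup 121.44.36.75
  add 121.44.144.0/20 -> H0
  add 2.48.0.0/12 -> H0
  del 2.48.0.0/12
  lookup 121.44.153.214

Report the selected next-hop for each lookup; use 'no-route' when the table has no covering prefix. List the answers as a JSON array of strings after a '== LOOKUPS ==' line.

Process each operation:
  + 2.49.37.0/24 (H1) depth=24
  del 2.49.37.0/24 (clear depth 24)
  + 121.44.0.0/15 (H1) depth=15
  del 121.44.0.0/15 (clear depth 15)
  + 121.44.0.0/14 (H1) depth=14
  lookup 121.44.36.75: bits 011110010010110 walk d0:-→d1:-→d2:-→d3:-→d4:-→d5:-→d6:-→d7:-→d8:-→d9:-→d10:-→d11:-→d12:-→d13:-→d14:H1→d15:- -> H1
  + 121.44.144.0/20 (H0) depth=20
  + 2.48.0.0/12 (H0) depth=12
  del 2.48.0.0/12 (clear depth 12)
  lookup 121.44.153.214: bits 01111001001011001001 walk d0:-→d1:-→d2:-→d3:-→d4:-→d5:-→d6:-→d7:-→d8:-→d9:-→d10:-→d11:-→d12:-→d13:-→d14:H1→d15:-→d16:-→d17:-→d18:-→d19:-→d20:H0 -> H0

== LOOKUPS ==
["H1","H0"]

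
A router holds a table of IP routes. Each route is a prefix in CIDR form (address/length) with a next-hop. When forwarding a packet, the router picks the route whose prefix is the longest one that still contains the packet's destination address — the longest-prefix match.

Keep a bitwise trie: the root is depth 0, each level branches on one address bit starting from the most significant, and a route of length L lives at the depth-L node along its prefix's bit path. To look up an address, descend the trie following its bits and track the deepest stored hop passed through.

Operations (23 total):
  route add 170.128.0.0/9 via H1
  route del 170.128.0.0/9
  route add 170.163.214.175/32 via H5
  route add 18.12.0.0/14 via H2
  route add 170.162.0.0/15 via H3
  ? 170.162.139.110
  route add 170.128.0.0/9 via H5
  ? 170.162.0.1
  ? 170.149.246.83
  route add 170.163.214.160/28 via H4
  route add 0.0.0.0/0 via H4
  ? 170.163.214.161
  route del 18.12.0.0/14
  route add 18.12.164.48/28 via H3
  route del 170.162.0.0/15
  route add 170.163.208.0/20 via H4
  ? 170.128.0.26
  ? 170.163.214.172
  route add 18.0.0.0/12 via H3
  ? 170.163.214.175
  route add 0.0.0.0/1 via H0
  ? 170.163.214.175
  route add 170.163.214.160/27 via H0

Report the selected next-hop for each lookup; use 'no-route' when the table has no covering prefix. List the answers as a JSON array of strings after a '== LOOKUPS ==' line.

Trace:
  + 170.128.0.0/9 (H1) depth=9
  - 170.128.0.0/9 clear@9
  + 170.163.214.175/32 (H5) depth=32
  + 18.12.0.0/14 (H2) depth=14
  + 170.162.0.0/15 (H3) depth=15
  Q 170.162.139.110: descend 101010101010001 ; hops seen [H3] ; pick H3
  + 170.128.0.0/9 (H5) depth=9
  Q 170.162.0.1: descend 101010101010001 ; hops seen [H5,H3] ; pick H3
  Q 170.149.246.83: descend 1010101010 ; hops seen [H5] ; pick H5
  + 170.163.214.160/28 (H4) depth=28
  + 0.0.0.0/0 (H4) depth=0
  Q 170.163.214.161: descend 1010101010100011110101101010 ; hops seen [H4,H5,H3,H4] ; pick H4
  - 18.12.0.0/14 clear@14
  + 18.12.164.48/28 (H3) depth=28
  - 170.162.0.0/15 clear@15
  + 170.163.208.0/20 (H4) depth=20
  Q 170.128.0.26: descend 1010101010 ; hops seen [H4,H5] ; pick H5
  Q 170.163.214.172: descend 101010101010001111010110101011 ; hops seen [H4,H5,H4,H4] ; pick H4
  + 18.0.0.0/12 (H3) depth=12
  Q 170.163.214.175: descend 10101010101000111101011010101111 ; hops seen [H4,H5,H4,H4,H5] ; pick H5
  + 0.0.0.0/1 (H0) depth=1
  Q 170.163.214.175: descend 10101010101000111101011010101111 ; hops seen [H4,H5,H4,H4,H5] ; pick H5
  + 170.163.214.160/27 (H0) depth=27

== LOOKUPS ==
["H3","H3","H5","H4","H5","H4","H5","H5"]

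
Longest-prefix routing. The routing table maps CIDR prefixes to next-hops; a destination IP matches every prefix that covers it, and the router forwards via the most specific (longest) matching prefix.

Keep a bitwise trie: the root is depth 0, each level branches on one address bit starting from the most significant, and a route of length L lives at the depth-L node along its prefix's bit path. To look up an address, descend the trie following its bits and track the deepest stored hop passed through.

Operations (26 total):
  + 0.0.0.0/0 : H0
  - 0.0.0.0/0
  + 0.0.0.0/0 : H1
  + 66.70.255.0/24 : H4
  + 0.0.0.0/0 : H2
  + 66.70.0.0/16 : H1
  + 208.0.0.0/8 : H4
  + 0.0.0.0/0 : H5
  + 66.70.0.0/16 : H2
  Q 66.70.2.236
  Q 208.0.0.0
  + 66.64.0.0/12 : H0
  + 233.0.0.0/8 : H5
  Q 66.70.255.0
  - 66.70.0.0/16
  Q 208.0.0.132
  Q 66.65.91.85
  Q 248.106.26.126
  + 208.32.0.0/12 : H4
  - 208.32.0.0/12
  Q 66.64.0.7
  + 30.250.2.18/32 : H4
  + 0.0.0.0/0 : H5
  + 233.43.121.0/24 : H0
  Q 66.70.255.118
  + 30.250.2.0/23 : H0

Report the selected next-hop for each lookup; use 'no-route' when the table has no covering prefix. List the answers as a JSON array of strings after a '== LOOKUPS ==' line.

Process each operation:
  + 0.0.0.0/0 (H0) depth=0
  del 0.0.0.0/0 (clear depth 0)
  + 0.0.0.0/0 (H1) depth=0
  + 66.70.255.0/24 (H4) depth=24
  + 0.0.0.0/0 (H2) depth=0
  + 66.70.0.0/16 (H1) depth=16
  + 208.0.0.0/8 (H4) depth=8
  + 0.0.0.0/0 (H5) depth=0
  + 66.70.0.0/16 (H2) depth=16
  ? 66.70.2.236  path d0:H5→d1:-→d2:-→d3:-→d4:-→d5:-→d6:-→d7:-→d8:-→d9:-→d10:-→d11:-→d12:-→d13:-→d14:-→d15:-→d16:H2  best=H2
  ? 208.0.0.0  path d0:H5→d1:-→d2:-→d3:-→d4:-→d5:-→d6:-→d7:-→d8:H4  best=H4
  + 66.64.0.0/12 (H0) depth=12
  + 233.0.0.0/8 (H5) depth=8
  ? 66.70.255.0  path d0:H5→d1:-→d2:-→d3:-→d4:-→d5:-→d6:-→d7:-→d8:-→d9:-→d10:-→d11:-→d12:H0→d13:-→d14:-→d15:-→d16:H2→d17:-→d18:-→d19:-→d20:-→d21:-→d22:-→d23:-→d24:H4  best=H4
  del 66.70.0.0/16 (clear depth 16)
  ? 208.0.0.132  path d0:H5→d1:-→d2:-→d3:-→d4:-→d5:-→d6:-→d7:-→d8:H4  best=H4
  ? 66.65.91.85  path d0:H5→d1:-→d2:-→d3:-→d4:-→d5:-→d6:-→d7:-→d8:-→d9:-→d10:-→d11:-→d12:H0→d13:-  best=H0
  ? 248.106.26.126  path d0:H5→d1:-→d2:-→d3:-  best=H5
  + 208.32.0.0/12 (H4) depth=12
  del 208.32.0.0/12 (clear depth 12)
  ? 66.64.0.7  path d0:H5→d1:-→d2:-→d3:-→d4:-→d5:-→d6:-→d7:-→d8:-→d9:-→d10:-→d11:-→d12:H0→d13:-  best=H0
  + 30.250.2.18/32 (H4) depth=32
  + 0.0.0.0/0 (H5) depth=0
  + 233.43.121.0/24 (H0) depth=24
  ? 66.70.255.118  path d0:H5→d1:-→d2:-→d3:-→d4:-→d5:-→d6:-→d7:-→d8:-→d9:-→d10:-→d11:-→d12:H0→d13:-→d14:-→d15:-→d16:-→d17:-→d18:-→d19:-→d20:-→d21:-→d22:-→d23:-→d24:H4  best=H4
  + 30.250.2.0/23 (H0) depth=23

== LOOKUPS ==
["H2","H4","H4","H4","H0","H5","H0","H4"]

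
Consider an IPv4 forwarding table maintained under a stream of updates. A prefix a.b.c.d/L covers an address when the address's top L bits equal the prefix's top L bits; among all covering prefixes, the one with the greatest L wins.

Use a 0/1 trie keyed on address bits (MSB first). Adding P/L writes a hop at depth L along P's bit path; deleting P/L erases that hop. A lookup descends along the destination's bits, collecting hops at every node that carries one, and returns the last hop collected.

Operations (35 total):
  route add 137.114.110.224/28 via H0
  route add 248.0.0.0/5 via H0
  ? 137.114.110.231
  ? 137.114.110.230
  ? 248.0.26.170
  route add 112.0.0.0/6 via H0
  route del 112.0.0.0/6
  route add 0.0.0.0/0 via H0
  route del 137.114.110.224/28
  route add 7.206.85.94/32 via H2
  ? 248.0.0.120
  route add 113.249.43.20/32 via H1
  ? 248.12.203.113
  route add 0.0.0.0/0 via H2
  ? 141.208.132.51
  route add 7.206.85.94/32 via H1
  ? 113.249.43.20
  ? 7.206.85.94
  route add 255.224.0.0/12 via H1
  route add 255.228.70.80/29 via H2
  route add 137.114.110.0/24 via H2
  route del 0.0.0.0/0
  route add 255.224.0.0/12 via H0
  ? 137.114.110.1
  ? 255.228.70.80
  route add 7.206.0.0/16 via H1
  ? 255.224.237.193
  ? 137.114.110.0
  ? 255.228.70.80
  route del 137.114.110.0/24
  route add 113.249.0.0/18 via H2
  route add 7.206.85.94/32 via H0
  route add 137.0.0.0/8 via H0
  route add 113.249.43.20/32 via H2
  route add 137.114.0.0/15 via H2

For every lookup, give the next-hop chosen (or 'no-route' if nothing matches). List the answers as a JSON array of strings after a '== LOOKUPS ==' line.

Process each operation:
  + 137.114.110.224/28 (H0) depth=28
  + 248.0.0.0/5 (H0) depth=5
  ? 137.114.110.231  path d0:-→d1:-→d2:-→d3:-→d4:-→d5:-→d6:-→d7:-→d8:-→d9:-→d10:-→d11:-→d12:-→d13:-→d14:-→d15:-→d16:-→d17:-→d18:-→d19:-→d20:-→d21:-→d22:-→d23:-→d24:-→d25:-→d26:-→d27:-→d28:H0  best=H0
  ? 137.114.110.230  path d0:-→d1:-→d2:-→d3:-→d4:-→d5:-→d6:-→d7:-→d8:-→d9:-→d10:-→d11:-→d12:-→d13:-→d14:-→d15:-→d16:-→d17:-→d18:-→d19:-→d20:-→d21:-→d22:-→d23:-→d24:-→d25:-→d26:-→d27:-→d28:H0  best=H0
  ? 248.0.26.170  path d0:-→d1:-→d2:-→d3:-→d4:-→d5:H0  best=H0
  + 112.0.0.0/6 (H0) depth=6
  - 112.0.0.0/6 clear@6
  + 0.0.0.0/0 (H0) depth=0
  - 137.114.110.224/28 clear@28
  + 7.206.85.94/32 (H2) depth=32
  ? 248.0.0.120  path d0:H0→d1:-→d2:-→d3:-→d4:-→d5:H0  best=H0
  + 113.249.43.20/32 (H1) depth=32
  ? 248.12.203.113  path d0:H0→d1:-→d2:-→d3:-→d4:-→d5:H0  best=H0
  + 0.0.0.0/0 (H2) depth=0
  ? 141.208.132.51  path d0:H2→d1:-→d2:-→d3:-→d4:-→d5:-  best=H2
  + 7.206.85.94/32 (H1) depth=32
  ? 113.249.43.20  path d0:H2→d1:-→d2:-→d3:-→d4:-→d5:-→d6:-→d7:-→d8:-→d9:-→d10:-→d11:-→d12:-→d13:-→d14:-→d15:-→d16:-→d17:-→d18:-→d19:-→d20:-→d21:-→d22:-→d23:-→d24:-→d25:-→d26:-→d27:-→d28:-→d29:-→d30:-→d31:-→d32:H1  best=H1
  ? 7.206.85.94  path d0:H2→d1:-→d2:-→d3:-→d4:-→d5:-→d6:-→d7:-→d8:-→d9:-→d10:-→d11:-→d12:-→d13:-→d14:-→d15:-→d16:-→d17:-→d18:-→d19:-→d20:-→d21:-→d22:-→d23:-→d24:-→d25:-→d26:-→d27:-→d28:-→d29:-→d30:-→d31:-→d32:H1  best=H1
  + 255.224.0.0/12 (H1) depth=12
  + 255.228.70.80/29 (H2) depth=29
  + 137.114.110.0/24 (H2) depth=24
  - 0.0.0.0/0 clear@0
  + 255.224.0.0/12 (H0) depth=12
  ? 137.114.110.1  path d0:-→d1:-→d2:-→d3:-→d4:-→d5:-→d6:-→d7:-→d8:-→d9:-→d10:-→d11:-→d12:-→d13:-→d14:-→d15:-→d16:-→d17:-→d18:-→d19:-→d20:-→d21:-→d22:-→d23:-→d24:H2  best=H2
  ? 255.228.70.80  path d0:-→d1:-→d2:-→d3:-→d4:-→d5:H0→d6:-→d7:-→d8:-→d9:-→d10:-→d11:-→d12:H0→d13:-→d14:-→d15:-→d16:-→d17:-→d18:-→d19:-→d20:-→d21:-→d22:-→d23:-→d24:-→d25:-→d26:-→d27:-→d28:-→d29:H2  best=H2
  + 7.206.0.0/16 (H1) depth=16
  ? 255.224.237.193  path d0:-→d1:-→d2:-→d3:-→d4:-→d5:H0→d6:-→d7:-→d8:-→d9:-→d10:-→d11:-→d12:H0→d13:-  best=H0
  ? 137.114.110.0  path d0:-→d1:-→d2:-→d3:-→d4:-→d5:-→d6:-→d7:-→d8:-→d9:-→d10:-→d11:-→d12:-→d13:-→d14:-→d15:-→d16:-→d17:-→d18:-→d19:-→d20:-→d21:-→d22:-→d23:-→d24:H2  best=H2
  ? 255.228.70.80  path d0:-→d1:-→d2:-→d3:-→d4:-→d5:H0→d6:-→d7:-→d8:-→d9:-→d10:-→d11:-→d12:H0→d13:-→d14:-→d15:-→d16:-→d17:-→d18:-→d19:-→d20:-→d21:-→d22:-→d23:-→d24:-→d25:-→d26:-→d27:-→d28:-→d29:H2  best=H2
  - 137.114.110.0/24 clear@24
  + 113.249.0.0/18 (H2) depth=18
  + 7.206.85.94/32 (H0) depth=32
  + 137.0.0.0/8 (H0) depth=8
  + 113.249.43.20/32 (H2) depth=32
  + 137.114.0.0/15 (H2) depth=15

== LOOKUPS ==
["H0","H0","H0","H0","H0","H2","H1","H1","H2","H2","H0","H2","H2"]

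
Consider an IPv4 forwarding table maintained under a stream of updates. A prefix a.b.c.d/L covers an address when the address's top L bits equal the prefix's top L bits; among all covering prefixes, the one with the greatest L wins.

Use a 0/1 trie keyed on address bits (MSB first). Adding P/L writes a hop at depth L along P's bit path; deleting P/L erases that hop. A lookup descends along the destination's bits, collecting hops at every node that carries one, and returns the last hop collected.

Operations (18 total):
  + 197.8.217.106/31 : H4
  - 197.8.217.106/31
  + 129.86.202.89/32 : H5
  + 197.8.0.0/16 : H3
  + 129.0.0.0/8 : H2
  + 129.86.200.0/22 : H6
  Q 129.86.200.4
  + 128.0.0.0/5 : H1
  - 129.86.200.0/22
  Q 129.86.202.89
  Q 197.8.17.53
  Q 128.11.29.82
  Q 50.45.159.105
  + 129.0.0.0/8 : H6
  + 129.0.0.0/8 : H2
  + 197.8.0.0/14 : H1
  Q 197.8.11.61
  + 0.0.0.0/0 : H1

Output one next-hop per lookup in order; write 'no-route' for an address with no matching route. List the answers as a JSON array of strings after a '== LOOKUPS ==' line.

Trace:
  + 197.8.217.106/31 (H4) depth=31
  del 197.8.217.106/31 (clear depth 31)
  + 129.86.202.89/32 (H5) depth=32
  + 197.8.0.0/16 (H3) depth=16
  + 129.0.0.0/8 (H2) depth=8
  + 129.86.200.0/22 (H6) depth=22
  lookup 129.86.200.4: bits 1000000101010110110010 walk d0:-→d1:-→d2:-→d3:-→d4:-→d5:-→d6:-→d7:-→d8:H2→d9:-→d10:-→d11:-→d12:-→d13:-→d14:-→d15:-→d16:-→d17:-→d18:-→d19:-→d20:-→d21:-→d22:H6 -> H6
  + 128.0.0.0/5 (H1) depth=5
  del 129.86.200.0/22 (clear depth 22)
  lookup 129.86.202.89: bits 10000001010101101100101001011001 walk d0:-→d1:-→d2:-→d3:-→d4:-→d5:H1→d6:-→d7:-→d8:H2→d9:-→d10:-→d11:-→d12:-→d13:-→d14:-→d15:-→d16:-→d17:-→d18:-→d19:-→d20:-→d21:-→d22:-→d23:-→d24:-→d25:-→d26:-→d27:-→d28:-→d29:-→d30:-→d31:-→d32:H5 -> H5
  lookup 197.8.17.53: bits 1100010100001000 walk d0:-→d1:-→d2:-→d3:-→d4:-→d5:-→d6:-→d7:-→d8:-→d9:-→d10:-→d11:-→d12:-→d13:-→d14:-→d15:-→d16:H3 -> H3
  lookup 128.11.29.82: bits 1000000 walk d0:-→d1:-→d2:-→d3:-→d4:-→d5:H1→d6:-→d7:- -> H1
  lookup 50.45.159.105: bits ε walk d0:- -> no-route
  + 129.0.0.0/8 (H6) depth=8
  + 129.0.0.0/8 (H2) depth=8
  + 197.8.0.0/14 (H1) depth=14
  lookup 197.8.11.61: bits 1100010100001000 walk d0:-→d1:-→d2:-→d3:-→d4:-→d5:-→d6:-→d7:-→d8:-→d9:-→d10:-→d11:-→d12:-→d13:-→d14:H1→d15:-→d16:H3 -> H3
  + 0.0.0.0/0 (H1) depth=0

== LOOKUPS ==
["H6","H5","H3","H1","no-route","H3"]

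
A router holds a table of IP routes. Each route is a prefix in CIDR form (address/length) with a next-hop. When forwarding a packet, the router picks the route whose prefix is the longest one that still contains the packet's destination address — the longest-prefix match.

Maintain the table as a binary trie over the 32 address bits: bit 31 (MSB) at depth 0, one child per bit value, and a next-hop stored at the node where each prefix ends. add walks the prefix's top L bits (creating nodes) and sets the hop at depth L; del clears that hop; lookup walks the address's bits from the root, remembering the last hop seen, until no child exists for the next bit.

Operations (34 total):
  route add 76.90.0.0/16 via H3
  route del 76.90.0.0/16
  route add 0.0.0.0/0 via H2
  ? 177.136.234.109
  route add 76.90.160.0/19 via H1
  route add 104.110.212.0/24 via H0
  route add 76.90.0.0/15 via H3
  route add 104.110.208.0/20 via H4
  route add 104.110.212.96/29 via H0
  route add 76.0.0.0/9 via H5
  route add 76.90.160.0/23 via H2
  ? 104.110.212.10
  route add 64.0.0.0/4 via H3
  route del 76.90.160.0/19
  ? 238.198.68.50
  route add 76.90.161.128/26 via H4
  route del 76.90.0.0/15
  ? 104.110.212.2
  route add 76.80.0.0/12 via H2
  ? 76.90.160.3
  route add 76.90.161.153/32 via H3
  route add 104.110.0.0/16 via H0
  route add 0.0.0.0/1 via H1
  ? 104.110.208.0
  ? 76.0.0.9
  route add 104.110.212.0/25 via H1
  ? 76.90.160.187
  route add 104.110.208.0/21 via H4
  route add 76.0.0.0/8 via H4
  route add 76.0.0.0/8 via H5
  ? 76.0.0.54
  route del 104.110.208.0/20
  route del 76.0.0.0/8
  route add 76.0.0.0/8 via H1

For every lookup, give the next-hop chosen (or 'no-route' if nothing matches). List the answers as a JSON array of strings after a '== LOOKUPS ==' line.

Apply in order:
  add 76.90.0.0/16 -> H3 at depth 16
  del 76.90.0.0/16 (clear depth 16)
  add 0.0.0.0/0 -> H2 at depth 0
  Q 177.136.234.109: descend ε ; hops seen [H2] ; pick H2
  add 76.90.160.0/19 -> H1 at depth 19
  add 104.110.212.0/24 -> H0 at depth 24
  add 76.90.0.0/15 -> H3 at depth 15
  add 104.110.208.0/20 -> H4 at depth 20
  add 104.110.212.96/29 -> H0 at depth 29
  add 76.0.0.0/9 -> H5 at depth 9
  add 76.90.160.0/23 -> H2 at depth 23
  Q 104.110.212.10: descend 0110100001101110110101000 ; hops seen [H2,H4,H0] ; pick H0
  add 64.0.0.0/4 -> H3 at depth 4
  del 76.90.160.0/19 (clear depth 19)
  Q 238.198.68.50: descend ε ; hops seen [H2] ; pick H2
  add 76.90.161.128/26 -> H4 at depth 26
  del 76.90.0.0/15 (clear depth 15)
  Q 104.110.212.2: descend 0110100001101110110101000 ; hops seen [H2,H4,H0] ; pick H0
  add 76.80.0.0/12 -> H2 at depth 12
  Q 76.90.160.3: descend 01001100010110101010000 ; hops seen [H2,H3,H5,H2,H2] ; pick H2
  add 76.90.161.153/32 -> H3 at depth 32
  add 104.110.0.0/16 -> H0 at depth 16
  add 0.0.0.0/1 -> H1 at depth 1
  Q 104.110.208.0: descend 011010000110111011010 ; hops seen [H2,H1,H0,H4] ; pick H4
  Q 76.0.0.9: descend 010011000 ; hops seen [H2,H1,H3,H5] ; pick H5
  add 104.110.212.0/25 -> H1 at depth 25
  Q 76.90.160.187: descend 01001100010110101010000 ; hops seen [H2,H1,H3,H5,H2,H2] ; pick H2
  add 104.110.208.0/21 -> H4 at depth 21
  add 76.0.0.0/8 -> H4 at depth 8
  add 76.0.0.0/8 -> H5 at depth 8
  Q 76.0.0.54: descend 010011000 ; hops seen [H2,H1,H3,H5,H5] ; pick H5
  del 104.110.208.0/20 (clear depth 20)
  del 76.0.0.0/8 (clear depth 8)
  add 76.0.0.0/8 -> H1 at depth 8

== LOOKUPS ==
["H2","H0","H2","H0","H2","H4","H5","H2","H5"]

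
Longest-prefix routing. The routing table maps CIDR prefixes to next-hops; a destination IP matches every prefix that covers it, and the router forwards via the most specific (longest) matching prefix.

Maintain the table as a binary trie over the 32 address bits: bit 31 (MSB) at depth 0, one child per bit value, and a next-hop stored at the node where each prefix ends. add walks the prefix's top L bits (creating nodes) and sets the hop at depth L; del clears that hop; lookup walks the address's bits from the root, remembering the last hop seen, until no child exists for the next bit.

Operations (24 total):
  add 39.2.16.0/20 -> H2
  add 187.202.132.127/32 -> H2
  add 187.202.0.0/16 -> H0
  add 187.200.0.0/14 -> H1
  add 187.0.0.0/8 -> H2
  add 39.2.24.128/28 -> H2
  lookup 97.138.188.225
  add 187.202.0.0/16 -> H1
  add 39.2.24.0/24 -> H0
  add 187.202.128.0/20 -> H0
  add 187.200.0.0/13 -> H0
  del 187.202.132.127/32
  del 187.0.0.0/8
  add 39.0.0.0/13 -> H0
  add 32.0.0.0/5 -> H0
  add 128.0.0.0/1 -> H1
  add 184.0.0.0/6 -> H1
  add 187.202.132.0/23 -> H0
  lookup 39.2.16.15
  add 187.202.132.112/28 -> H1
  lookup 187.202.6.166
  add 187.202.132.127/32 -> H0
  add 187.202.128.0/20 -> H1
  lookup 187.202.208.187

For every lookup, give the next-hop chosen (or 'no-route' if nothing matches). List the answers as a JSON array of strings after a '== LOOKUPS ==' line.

Apply in order:
  + 39.2.16.0/20 (H2) depth=20
  + 187.202.132.127/32 (H2) depth=32
  + 187.202.0.0/16 (H0) depth=16
  + 187.200.0.0/14 (H1) depth=14
  + 187.0.0.0/8 (H2) depth=8
  + 39.2.24.128/28 (H2) depth=28
  ? 97.138.188.225  path d0:-→d1:-  best=no-route
  + 187.202.0.0/16 (H1) depth=16
  + 39.2.24.0/24 (H0) depth=24
  + 187.202.128.0/20 (H0) depth=20
  + 187.200.0.0/13 (H0) depth=13
  - 187.202.132.127/32 clear@32
  - 187.0.0.0/8 clear@8
  + 39.0.0.0/13 (H0) depth=13
  + 32.0.0.0/5 (H0) depth=5
  + 128.0.0.0/1 (H1) depth=1
  + 184.0.0.0/6 (H1) depth=6
  + 187.202.132.0/23 (H0) depth=23
  ? 39.2.16.15  path d0:-→d1:-→d2:-→d3:-→d4:-→d5:H0→d6:-→d7:-→d8:-→d9:-→d10:-→d11:-→d12:-→d13:H0→d14:-→d15:-→d16:-→d17:-→d18:-→d19:-→d20:H2  best=H2
  + 187.202.132.112/28 (H1) depth=28
  ? 187.202.6.166  path d0:-→d1:H1→d2:-→d3:-→d4:-→d5:-→d6:H1→d7:-→d8:-→d9:-→d10:-→d11:-→d12:-→d13:H0→d14:H1→d15:-→d16:H1  best=H1
  + 187.202.132.127/32 (H0) depth=32
  + 187.202.128.0/20 (H1) depth=20
  ? 187.202.208.187  path d0:-→d1:H1→d2:-→d3:-→d4:-→d5:-→d6:H1→d7:-→d8:-→d9:-→d10:-→d11:-→d12:-→d13:H0→d14:H1→d15:-→d16:H1→d17:-  best=H1

== LOOKUPS ==
["no-route","H2","H1","H1"]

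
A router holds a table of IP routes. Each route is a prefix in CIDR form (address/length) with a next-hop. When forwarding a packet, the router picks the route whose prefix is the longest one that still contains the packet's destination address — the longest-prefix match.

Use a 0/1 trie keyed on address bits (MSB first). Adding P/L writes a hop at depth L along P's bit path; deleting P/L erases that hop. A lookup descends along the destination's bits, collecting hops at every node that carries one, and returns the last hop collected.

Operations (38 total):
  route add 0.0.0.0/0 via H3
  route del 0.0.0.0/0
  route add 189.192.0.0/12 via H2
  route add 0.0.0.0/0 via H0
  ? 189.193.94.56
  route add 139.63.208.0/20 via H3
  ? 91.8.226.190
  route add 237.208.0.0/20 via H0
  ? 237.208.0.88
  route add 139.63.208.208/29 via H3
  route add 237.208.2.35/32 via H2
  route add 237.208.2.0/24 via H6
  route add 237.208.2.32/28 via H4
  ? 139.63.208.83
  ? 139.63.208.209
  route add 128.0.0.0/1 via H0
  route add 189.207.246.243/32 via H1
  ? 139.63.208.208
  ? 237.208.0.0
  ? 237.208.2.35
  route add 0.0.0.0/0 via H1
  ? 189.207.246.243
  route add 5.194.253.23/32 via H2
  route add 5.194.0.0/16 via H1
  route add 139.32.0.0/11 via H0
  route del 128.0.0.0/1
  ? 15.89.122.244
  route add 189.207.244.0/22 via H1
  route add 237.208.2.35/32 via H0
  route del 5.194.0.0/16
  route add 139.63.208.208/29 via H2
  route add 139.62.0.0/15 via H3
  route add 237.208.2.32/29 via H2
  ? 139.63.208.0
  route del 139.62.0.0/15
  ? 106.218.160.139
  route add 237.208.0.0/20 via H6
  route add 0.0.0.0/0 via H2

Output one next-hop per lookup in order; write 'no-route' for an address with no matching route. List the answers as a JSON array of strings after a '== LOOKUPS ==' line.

Process each operation:
  + 0.0.0.0/0 (H3) depth=0
  - 0.0.0.0/0 clear@0
  + 189.192.0.0/12 (H2) depth=12
  + 0.0.0.0/0 (H0) depth=0
  Q 189.193.94.56: descend 101111011100 ; hops seen [H0,H2] ; pick H2
  + 139.63.208.0/20 (H3) depth=20
  Q 91.8.226.190: descend ε ; hops seen [H0] ; pick H0
  + 237.208.0.0/20 (H0) depth=20
  Q 237.208.0.88: descend 11101101110100000000 ; hops seen [H0,H0] ; pick H0
  + 139.63.208.208/29 (H3) depth=29
  + 237.208.2.35/32 (H2) depth=32
  + 237.208.2.0/24 (H6) depth=24
  + 237.208.2.32/28 (H4) depth=28
  Q 139.63.208.83: descend 100010110011111111010000 ; hops seen [H0,H3] ; pick H3
  Q 139.63.208.209: descend 10001011001111111101000011010 ; hops seen [H0,H3,H3] ; pick H3
  + 128.0.0.0/1 (H0) depth=1
  + 189.207.246.243/32 (H1) depth=32
  Q 139.63.208.208: descend 10001011001111111101000011010 ; hops seen [H0,H0,H3,H3] ; pick H3
  Q 237.208.0.0: descend 1110110111010000000000 ; hops seen [H0,H0,H0] ; pick H0
  Q 237.208.2.35: descend 11101101110100000000001000100011 ; hops seen [H0,H0,H0,H6,H4,H2] ; pick H2
  + 0.0.0.0/0 (H1) depth=0
  Q 189.207.246.243: descend 10111101110011111111011011110011 ; hops seen [H1,H0,H2,H1] ; pick H1
  + 5.194.253.23/32 (H2) depth=32
  + 5.194.0.0/16 (H1) depth=16
  + 139.32.0.0/11 (H0) depth=11
  - 128.0.0.0/1 clear@1
  Q 15.89.122.244: descend 0000 ; hops seen [H1] ; pick H1
  + 189.207.244.0/22 (H1) depth=22
  + 237.208.2.35/32 (H0) depth=32
  - 5.194.0.0/16 clear@16
  + 139.63.208.208/29 (H2) depth=29
  + 139.62.0.0/15 (H3) depth=15
  + 237.208.2.32/29 (H2) depth=29
  Q 139.63.208.0: descend 100010110011111111010000 ; hops seen [H1,H0,H3,H3] ; pick H3
  - 139.62.0.0/15 clear@15
  Q 106.218.160.139: descend 0 ; hops seen [H1] ; pick H1
  + 237.208.0.0/20 (H6) depth=20
  + 0.0.0.0/0 (H2) depth=0

== LOOKUPS ==
["H2","H0","H0","H3","H3","H3","H0","H2","H1","H1","H3","H1"]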